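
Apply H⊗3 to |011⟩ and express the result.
1/√8|000⟩ - 1/√8|001⟩ - 1/√8|010⟩ + 1/√8|011⟩ + 1/√8|100⟩ - 1/√8|101⟩ - 1/√8|110⟩ + 1/√8|111⟩

H⊗3 gives amp(|y⟩) = (1/2√2) Σ_x (−1)^(x·y) amp(|x⟩), where x·y is the number of positions in which both x and y have a 1.
|000⟩: (1)/(2√2) = 1/√8
|001⟩: (-1)/(2√2) = -1/√8
|010⟩: (-1)/(2√2) = -1/√8
|011⟩: (1)/(2√2) = 1/√8
|100⟩: (1)/(2√2) = 1/√8
|101⟩: (-1)/(2√2) = -1/√8
|110⟩: (-1)/(2√2) = -1/√8
|111⟩: (1)/(2√2) = 1/√8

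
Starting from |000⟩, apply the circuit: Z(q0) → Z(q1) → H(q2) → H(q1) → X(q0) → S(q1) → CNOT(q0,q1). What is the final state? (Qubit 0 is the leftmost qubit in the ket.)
(1/2)i|100⟩ + (1/2)i|101⟩ + 1/2|110⟩ + 1/2|111⟩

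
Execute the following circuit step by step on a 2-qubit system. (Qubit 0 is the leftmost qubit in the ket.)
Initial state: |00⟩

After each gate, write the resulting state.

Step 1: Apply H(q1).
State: 1/√2|00⟩ + 1/√2|01⟩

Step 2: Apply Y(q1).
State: -(1/√2)i|00⟩ + (1/√2)i|01⟩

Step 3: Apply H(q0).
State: -(1/2)i|00⟩ + (1/2)i|01⟩ - (1/2)i|10⟩ + (1/2)i|11⟩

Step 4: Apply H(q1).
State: -(1/√2)i|01⟩ - (1/√2)i|11⟩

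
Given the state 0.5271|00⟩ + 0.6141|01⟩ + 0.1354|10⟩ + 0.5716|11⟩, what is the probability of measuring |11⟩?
0.3267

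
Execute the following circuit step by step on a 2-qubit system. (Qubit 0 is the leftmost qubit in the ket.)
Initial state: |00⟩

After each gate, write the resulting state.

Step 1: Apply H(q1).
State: 1/√2|00⟩ + 1/√2|01⟩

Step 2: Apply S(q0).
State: 1/√2|00⟩ + 1/√2|01⟩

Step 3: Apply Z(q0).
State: 1/√2|00⟩ + 1/√2|01⟩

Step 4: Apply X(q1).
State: 1/√2|00⟩ + 1/√2|01⟩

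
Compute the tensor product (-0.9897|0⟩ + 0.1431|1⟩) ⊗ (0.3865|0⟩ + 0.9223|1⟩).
-0.3825|00⟩ - 0.9128|01⟩ + 0.05531|10⟩ + 0.132|11⟩

amp(|b₁b₂…⟩) = product of the factor amplitudes for bits b₁, b₂, …; only kets whose every factor amplitude is nonzero survive.
|00⟩: (-0.9897)(0.3865) = -0.3825
|01⟩: (-0.9897)(0.9223) = -0.9128
|10⟩: (0.1431)(0.3865) = 0.05531
|11⟩: (0.1431)(0.9223) = 0.132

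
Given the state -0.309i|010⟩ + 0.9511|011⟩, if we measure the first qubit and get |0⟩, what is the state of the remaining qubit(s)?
-0.309i|10⟩ + 0.9511|11⟩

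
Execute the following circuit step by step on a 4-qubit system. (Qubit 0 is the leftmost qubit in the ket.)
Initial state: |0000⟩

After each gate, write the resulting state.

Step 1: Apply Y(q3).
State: i|0001⟩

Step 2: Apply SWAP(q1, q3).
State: i|0100⟩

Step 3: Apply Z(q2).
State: i|0100⟩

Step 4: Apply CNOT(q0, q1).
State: i|0100⟩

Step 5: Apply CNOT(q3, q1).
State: i|0100⟩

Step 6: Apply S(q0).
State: i|0100⟩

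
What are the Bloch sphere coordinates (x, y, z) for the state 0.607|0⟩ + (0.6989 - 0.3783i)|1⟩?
(0.8485, -0.4593, -0.2631)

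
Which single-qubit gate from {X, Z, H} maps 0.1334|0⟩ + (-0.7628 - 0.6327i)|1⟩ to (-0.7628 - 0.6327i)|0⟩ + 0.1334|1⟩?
X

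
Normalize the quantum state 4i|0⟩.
i|0⟩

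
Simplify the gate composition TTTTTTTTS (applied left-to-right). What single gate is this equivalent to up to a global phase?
S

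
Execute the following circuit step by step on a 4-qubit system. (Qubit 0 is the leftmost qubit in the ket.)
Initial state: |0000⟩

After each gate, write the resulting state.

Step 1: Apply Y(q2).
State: i|0010⟩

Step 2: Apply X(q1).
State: i|0110⟩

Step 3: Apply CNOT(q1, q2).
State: i|0100⟩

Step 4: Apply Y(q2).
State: -|0110⟩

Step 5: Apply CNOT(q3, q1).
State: -|0110⟩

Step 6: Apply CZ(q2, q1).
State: |0110⟩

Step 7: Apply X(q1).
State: |0010⟩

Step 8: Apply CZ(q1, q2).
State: |0010⟩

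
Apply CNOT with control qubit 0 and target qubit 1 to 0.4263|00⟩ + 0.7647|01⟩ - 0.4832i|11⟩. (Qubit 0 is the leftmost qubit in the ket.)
0.4263|00⟩ + 0.7647|01⟩ - 0.4832i|10⟩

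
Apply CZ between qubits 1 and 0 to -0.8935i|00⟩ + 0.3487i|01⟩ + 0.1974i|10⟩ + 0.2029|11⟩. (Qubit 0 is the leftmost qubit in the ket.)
-0.8935i|00⟩ + 0.3487i|01⟩ + 0.1974i|10⟩ - 0.2029|11⟩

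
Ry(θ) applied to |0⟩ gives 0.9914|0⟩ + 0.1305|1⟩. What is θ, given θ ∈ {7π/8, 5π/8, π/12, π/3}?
π/12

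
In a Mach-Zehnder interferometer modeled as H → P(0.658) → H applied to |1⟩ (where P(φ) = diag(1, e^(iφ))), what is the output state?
(0.1044 - 0.3058i)|0⟩ + (0.8956 + 0.3058i)|1⟩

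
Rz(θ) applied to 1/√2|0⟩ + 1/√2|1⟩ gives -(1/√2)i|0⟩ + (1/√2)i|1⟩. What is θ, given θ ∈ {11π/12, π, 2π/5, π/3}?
π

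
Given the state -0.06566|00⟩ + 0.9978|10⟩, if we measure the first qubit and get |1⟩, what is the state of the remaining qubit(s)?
|0⟩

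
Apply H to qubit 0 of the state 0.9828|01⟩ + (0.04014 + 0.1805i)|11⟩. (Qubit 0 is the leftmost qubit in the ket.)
(0.7233 + 0.1276i)|01⟩ + (0.6666 - 0.1276i)|11⟩

H on qubit 0 mixes each pair of kets that differ only in qubit 0: amplitudes (a, b) of (|…0…⟩, |…1…⟩) become ((a + b)/√2, (a − b)/√2). Kets absent from the input have amplitude 0.
(|01⟩, |11⟩): (a, b) = (0.9828, (0.04014 + 0.1805i)) → ((0.7233 + 0.1276i), (0.6666 - 0.1276i))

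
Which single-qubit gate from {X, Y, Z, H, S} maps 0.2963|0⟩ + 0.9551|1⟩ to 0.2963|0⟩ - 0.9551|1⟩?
Z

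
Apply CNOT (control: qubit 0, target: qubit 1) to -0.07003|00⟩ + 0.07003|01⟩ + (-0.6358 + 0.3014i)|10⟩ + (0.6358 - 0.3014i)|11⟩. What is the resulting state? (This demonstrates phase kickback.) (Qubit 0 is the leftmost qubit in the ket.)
-0.07003|00⟩ + 0.07003|01⟩ + (0.6358 - 0.3014i)|10⟩ + (-0.6358 + 0.3014i)|11⟩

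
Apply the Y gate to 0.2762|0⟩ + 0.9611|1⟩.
-0.9611i|0⟩ + 0.2762i|1⟩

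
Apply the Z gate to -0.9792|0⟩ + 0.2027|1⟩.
-0.9792|0⟩ - 0.2027|1⟩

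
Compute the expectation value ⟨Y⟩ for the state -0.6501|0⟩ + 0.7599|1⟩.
0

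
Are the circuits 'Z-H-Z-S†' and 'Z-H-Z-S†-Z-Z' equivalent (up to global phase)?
Yes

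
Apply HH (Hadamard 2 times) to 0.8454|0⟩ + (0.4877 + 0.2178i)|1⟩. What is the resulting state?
0.8454|0⟩ + (0.4877 + 0.2178i)|1⟩

H² = I, so an even number of Hadamards cancels: H^2 = I and the state is unchanged.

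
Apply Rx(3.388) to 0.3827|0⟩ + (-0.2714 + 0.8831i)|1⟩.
(0.8294 + 0.2693i)|0⟩ + (0.03335 - 0.4883i)|1⟩

Rx(3.388) = [[cos(θ/2), −i·sin(θ/2)], [−i·sin(θ/2), cos(θ/2)]]; θ = 3.388, cos(θ/2) ≈ -0.122892, sin(θ/2) ≈ 0.99242.
With a = amp(|0⟩) = 0.3827 and b = amp(|1⟩) = (-0.2714 + 0.8831i):
new amp(|0⟩) = (-0.122892)·a + (-0.99242i)·b = (0.8294 + 0.2693i)
new amp(|1⟩) = (-0.99242i)·a + (-0.122892)·b = (0.03335 - 0.4883i)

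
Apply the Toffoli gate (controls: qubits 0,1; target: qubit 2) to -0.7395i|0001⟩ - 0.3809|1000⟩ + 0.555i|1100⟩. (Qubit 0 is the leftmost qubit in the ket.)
-0.7395i|0001⟩ - 0.3809|1000⟩ + 0.555i|1110⟩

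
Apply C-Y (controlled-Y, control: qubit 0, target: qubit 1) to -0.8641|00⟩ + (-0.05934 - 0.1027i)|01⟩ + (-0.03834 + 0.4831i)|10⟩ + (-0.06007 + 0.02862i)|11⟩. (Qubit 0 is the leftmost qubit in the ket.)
-0.8641|00⟩ + (-0.05934 - 0.1027i)|01⟩ + (0.02862 + 0.06007i)|10⟩ + (-0.4831 - 0.03834i)|11⟩

C-Y leaves the control-|0⟩ kets |00⟩, |01⟩ unchanged and applies Y to qubit 1 on the control-|1⟩ pair (|10⟩, |11⟩).
Y = [[0, -i], [i, 0]].
With a = amp(|10⟩) = (-0.03834 + 0.4831i) and b = amp(|11⟩) = (-0.06007 + 0.02862i):
new amp(|10⟩) = (-i)·b = (0.02862 + 0.06007i)
new amp(|11⟩) = (i)·a = (-0.4831 - 0.03834i)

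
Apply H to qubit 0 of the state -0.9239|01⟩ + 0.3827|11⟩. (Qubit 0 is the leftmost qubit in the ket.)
-0.3827|01⟩ - 0.9239|11⟩

H on qubit 0 mixes each pair of kets that differ only in qubit 0: amplitudes (a, b) of (|…0…⟩, |…1…⟩) become ((a + b)/√2, (a − b)/√2). Kets absent from the input have amplitude 0.
(|01⟩, |11⟩): (a, b) = (-0.9239, 0.3827) → (-0.3827, -0.9239)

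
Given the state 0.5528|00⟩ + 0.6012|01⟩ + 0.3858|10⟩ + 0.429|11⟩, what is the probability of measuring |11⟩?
0.184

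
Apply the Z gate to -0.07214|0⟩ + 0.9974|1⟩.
-0.07214|0⟩ - 0.9974|1⟩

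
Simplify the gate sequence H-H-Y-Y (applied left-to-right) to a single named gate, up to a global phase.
I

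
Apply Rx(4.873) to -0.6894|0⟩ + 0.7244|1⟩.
(0.525 - 0.4695i)|0⟩ + (-0.5517 + 0.4468i)|1⟩

Rx(4.873) = [[cos(θ/2), −i·sin(θ/2)], [−i·sin(θ/2), cos(θ/2)]]; θ = 4.873, cos(θ/2) ≈ -0.761552, sin(θ/2) ≈ 0.648104.
With a = amp(|0⟩) = -0.6894 and b = amp(|1⟩) = 0.7244:
new amp(|0⟩) = (-0.761552)·a + (-0.648104i)·b = (0.525 - 0.4695i)
new amp(|1⟩) = (-0.648104i)·a + (-0.761552)·b = (-0.5517 + 0.4468i)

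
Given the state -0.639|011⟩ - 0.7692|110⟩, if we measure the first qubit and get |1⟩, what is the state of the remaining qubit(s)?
-|10⟩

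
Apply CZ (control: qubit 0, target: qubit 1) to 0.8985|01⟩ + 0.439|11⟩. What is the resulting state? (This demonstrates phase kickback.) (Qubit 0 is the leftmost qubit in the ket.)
0.8985|01⟩ - 0.439|11⟩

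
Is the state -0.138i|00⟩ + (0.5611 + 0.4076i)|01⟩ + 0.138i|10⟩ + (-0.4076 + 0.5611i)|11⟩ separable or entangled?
Entangled

Writing the state as a|00⟩ + b|01⟩ + c|10⟩ + d|11⟩, it is a product state iff ad − bc = 0.
Here (a, b, c, d) = (-0.138i, (0.5611 + 0.4076i), 0.138i, (-0.4076 + 0.5611i)): ad − bc = (-0.138i)(-0.4076 + 0.5611i) − (0.5611 + 0.4076i)(0.138i) = (0.1337 - 0.02118i) ≠ 0, so the state is entangled.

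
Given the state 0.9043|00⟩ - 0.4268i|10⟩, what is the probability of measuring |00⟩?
0.8178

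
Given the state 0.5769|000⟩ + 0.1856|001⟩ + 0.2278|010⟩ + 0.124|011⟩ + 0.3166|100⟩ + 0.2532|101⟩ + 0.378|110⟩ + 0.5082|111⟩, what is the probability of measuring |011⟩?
0.01538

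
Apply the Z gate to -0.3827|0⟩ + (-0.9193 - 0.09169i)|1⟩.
-0.3827|0⟩ + (0.9193 + 0.09169i)|1⟩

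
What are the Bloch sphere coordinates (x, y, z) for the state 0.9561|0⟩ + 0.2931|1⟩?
(0.5605, 0, 0.8282)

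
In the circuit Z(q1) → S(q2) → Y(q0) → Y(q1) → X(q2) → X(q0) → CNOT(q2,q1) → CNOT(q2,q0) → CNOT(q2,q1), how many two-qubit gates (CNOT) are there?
3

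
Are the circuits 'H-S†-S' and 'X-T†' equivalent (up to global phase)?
No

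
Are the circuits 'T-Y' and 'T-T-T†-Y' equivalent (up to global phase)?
Yes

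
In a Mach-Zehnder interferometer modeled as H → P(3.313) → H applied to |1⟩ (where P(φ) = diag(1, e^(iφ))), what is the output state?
(0.9927 + 0.08528i)|0⟩ + (0.007327 - 0.08528i)|1⟩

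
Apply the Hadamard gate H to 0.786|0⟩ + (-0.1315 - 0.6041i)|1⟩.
(0.4628 - 0.4272i)|0⟩ + (0.6488 + 0.4272i)|1⟩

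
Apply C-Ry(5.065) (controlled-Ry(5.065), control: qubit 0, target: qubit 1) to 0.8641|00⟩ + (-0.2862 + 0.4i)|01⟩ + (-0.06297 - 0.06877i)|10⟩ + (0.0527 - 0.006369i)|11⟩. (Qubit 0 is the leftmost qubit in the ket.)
0.8641|00⟩ + (-0.2862 + 0.4i)|01⟩ + (0.0215 + 0.06005i)|10⟩ + (-0.07925 - 0.03412i)|11⟩

C-Ry(5.065) leaves the control-|0⟩ kets |00⟩, |01⟩ unchanged and applies Ry(5.065) to qubit 1 on the control-|1⟩ pair (|10⟩, |11⟩).
Ry(5.065) = [[cos(θ/2), −sin(θ/2)], [sin(θ/2), cos(θ/2)]]; θ = 5.065, cos(θ/2) ≈ -0.820167, sin(θ/2) ≈ 0.572124.
With a = amp(|10⟩) = (-0.06297 - 0.06877i) and b = amp(|11⟩) = (0.0527 - 0.006369i):
new amp(|10⟩) = (-0.820167)·a + (-0.572124)·b = (0.0215 + 0.06005i)
new amp(|11⟩) = (0.572124)·a + (-0.820167)·b = (-0.07925 - 0.03412i)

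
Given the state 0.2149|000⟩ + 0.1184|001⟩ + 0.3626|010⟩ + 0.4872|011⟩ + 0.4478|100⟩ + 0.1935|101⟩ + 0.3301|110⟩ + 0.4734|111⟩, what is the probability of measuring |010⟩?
0.1315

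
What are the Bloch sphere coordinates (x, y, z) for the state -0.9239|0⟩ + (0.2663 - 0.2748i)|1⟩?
(-0.4921, 0.5078, 0.7072)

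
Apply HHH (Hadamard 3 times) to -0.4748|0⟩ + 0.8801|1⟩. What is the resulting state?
0.2866|0⟩ - 0.9581|1⟩

H² = I, so H^3 = H: a single Hadamard. With (a, b) = (-0.4748, 0.8801), H gives ((a + b)/√2, (a − b)/√2) = (0.2866, -0.9581).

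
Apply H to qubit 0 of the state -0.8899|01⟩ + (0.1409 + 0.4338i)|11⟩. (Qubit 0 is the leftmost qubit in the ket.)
(-0.5296 + 0.3067i)|01⟩ + (-0.7289 - 0.3067i)|11⟩

H on qubit 0 mixes each pair of kets that differ only in qubit 0: amplitudes (a, b) of (|…0…⟩, |…1…⟩) become ((a + b)/√2, (a − b)/√2). Kets absent from the input have amplitude 0.
(|01⟩, |11⟩): (a, b) = (-0.8899, (0.1409 + 0.4338i)) → ((-0.5296 + 0.3067i), (-0.7289 - 0.3067i))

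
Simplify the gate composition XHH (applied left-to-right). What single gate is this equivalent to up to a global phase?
X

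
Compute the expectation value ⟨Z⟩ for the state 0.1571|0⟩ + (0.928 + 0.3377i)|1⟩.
-0.9505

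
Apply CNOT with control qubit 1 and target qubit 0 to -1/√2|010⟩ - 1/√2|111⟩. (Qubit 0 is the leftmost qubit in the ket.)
-1/√2|011⟩ - 1/√2|110⟩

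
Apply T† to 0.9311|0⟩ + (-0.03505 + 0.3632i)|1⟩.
0.9311|0⟩ + (0.232 + 0.2816i)|1⟩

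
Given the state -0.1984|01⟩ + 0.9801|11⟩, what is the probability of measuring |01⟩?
0.03936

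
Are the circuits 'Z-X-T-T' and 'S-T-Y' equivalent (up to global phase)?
No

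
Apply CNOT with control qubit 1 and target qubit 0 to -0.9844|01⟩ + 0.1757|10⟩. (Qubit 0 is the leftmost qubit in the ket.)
0.1757|10⟩ - 0.9844|11⟩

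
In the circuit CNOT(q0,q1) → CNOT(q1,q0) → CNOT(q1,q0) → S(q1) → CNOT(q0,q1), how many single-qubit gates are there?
1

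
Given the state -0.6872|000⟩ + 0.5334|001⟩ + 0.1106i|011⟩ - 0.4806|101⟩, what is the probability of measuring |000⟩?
0.4722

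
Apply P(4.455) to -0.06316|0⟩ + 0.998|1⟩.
-0.06316|0⟩ + (-0.254 - 0.9651i)|1⟩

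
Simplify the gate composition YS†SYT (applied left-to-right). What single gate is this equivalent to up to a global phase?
T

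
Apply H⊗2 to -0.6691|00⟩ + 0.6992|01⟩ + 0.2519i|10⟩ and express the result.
(0.01505 + 0.126i)|00⟩ + (-0.6842 + 0.126i)|01⟩ + (0.01505 - 0.126i)|10⟩ + (-0.6842 - 0.126i)|11⟩

H⊗2 gives amp(|y⟩) = (1/2) Σ_x (−1)^(x·y) amp(|x⟩), where x·y is the number of positions in which both x and y have a 1.
|00⟩: (-0.6691 + 0.6992 + 0.2519i)/2 = (0.01505 + 0.126i)
|01⟩: (-0.6691 - 0.6992 + 0.2519i)/2 = (-0.6842 + 0.126i)
|10⟩: (-0.6691 + 0.6992 - 0.2519i)/2 = (0.01505 - 0.126i)
|11⟩: (-0.6691 - 0.6992 - 0.2519i)/2 = (-0.6842 - 0.126i)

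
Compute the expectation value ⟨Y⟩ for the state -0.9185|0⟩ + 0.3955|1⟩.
0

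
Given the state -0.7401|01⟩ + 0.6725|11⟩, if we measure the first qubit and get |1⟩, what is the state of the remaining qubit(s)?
|1⟩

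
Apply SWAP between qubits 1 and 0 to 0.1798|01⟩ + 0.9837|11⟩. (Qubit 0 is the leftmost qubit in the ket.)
0.1798|10⟩ + 0.9837|11⟩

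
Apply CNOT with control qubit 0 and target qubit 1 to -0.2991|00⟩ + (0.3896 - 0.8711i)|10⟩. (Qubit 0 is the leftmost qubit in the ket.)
-0.2991|00⟩ + (0.3896 - 0.8711i)|11⟩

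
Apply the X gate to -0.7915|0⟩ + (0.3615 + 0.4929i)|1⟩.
(0.3615 + 0.4929i)|0⟩ - 0.7915|1⟩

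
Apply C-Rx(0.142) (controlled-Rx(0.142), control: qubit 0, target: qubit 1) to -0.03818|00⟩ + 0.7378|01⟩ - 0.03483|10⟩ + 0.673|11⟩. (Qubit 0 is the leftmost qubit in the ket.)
-0.03818|00⟩ + 0.7378|01⟩ + (-0.03474 - 0.04774i)|10⟩ + (0.6713 + 0.002471i)|11⟩

C-Rx(0.142) leaves the control-|0⟩ kets |00⟩, |01⟩ unchanged and applies Rx(0.142) to qubit 1 on the control-|1⟩ pair (|10⟩, |11⟩).
Rx(0.142) = [[cos(θ/2), −i·sin(θ/2)], [−i·sin(θ/2), cos(θ/2)]]; θ = 0.142, cos(θ/2) ≈ 0.997481, sin(θ/2) ≈ 0.0709404.
With a = amp(|10⟩) = -0.03483 and b = amp(|11⟩) = 0.673:
new amp(|10⟩) = (0.997481)·a + (-0.0709404i)·b = (-0.03474 - 0.04774i)
new amp(|11⟩) = (-0.0709404i)·a + (0.997481)·b = (0.6713 + 0.002471i)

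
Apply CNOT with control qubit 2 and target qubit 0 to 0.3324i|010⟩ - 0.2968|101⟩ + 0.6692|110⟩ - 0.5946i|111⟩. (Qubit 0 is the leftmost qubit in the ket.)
-0.2968|001⟩ + 0.3324i|010⟩ - 0.5946i|011⟩ + 0.6692|110⟩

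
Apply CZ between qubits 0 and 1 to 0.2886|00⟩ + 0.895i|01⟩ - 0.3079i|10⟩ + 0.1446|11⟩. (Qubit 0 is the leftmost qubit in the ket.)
0.2886|00⟩ + 0.895i|01⟩ - 0.3079i|10⟩ - 0.1446|11⟩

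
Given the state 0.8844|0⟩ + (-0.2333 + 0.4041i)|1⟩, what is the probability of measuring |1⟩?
0.2177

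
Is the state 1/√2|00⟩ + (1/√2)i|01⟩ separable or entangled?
Separable

Writing the state as a|00⟩ + b|01⟩ + c|10⟩ + d|11⟩, it is a product state iff ad − bc = 0.
Here (a, b, c, d) = (1/√2, (1/√2)i, 0, 0): ad − bc = (1/√2)(0) − ((1/√2)i)(0) = 0, so the state is separable.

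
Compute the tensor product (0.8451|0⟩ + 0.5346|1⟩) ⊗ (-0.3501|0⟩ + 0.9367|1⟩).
-0.2959|00⟩ + 0.7916|01⟩ - 0.1872|10⟩ + 0.5008|11⟩

amp(|b₁b₂…⟩) = product of the factor amplitudes for bits b₁, b₂, …; only kets whose every factor amplitude is nonzero survive.
|00⟩: (0.8451)(-0.3501) = -0.2959
|01⟩: (0.8451)(0.9367) = 0.7916
|10⟩: (0.5346)(-0.3501) = -0.1872
|11⟩: (0.5346)(0.9367) = 0.5008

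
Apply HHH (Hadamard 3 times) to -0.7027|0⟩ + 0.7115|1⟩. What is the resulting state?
0.006223|0⟩ - |1⟩

H² = I, so H^3 = H: a single Hadamard. With (a, b) = (-0.7027, 0.7115), H gives ((a + b)/√2, (a − b)/√2) = (0.006223, -1).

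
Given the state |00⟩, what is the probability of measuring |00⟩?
1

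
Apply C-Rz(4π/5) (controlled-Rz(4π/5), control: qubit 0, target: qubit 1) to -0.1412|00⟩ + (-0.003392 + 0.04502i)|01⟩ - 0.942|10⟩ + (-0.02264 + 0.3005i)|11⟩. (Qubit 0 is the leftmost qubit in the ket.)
-0.1412|00⟩ + (-0.003392 + 0.04502i)|01⟩ + (-0.2911 + 0.8959i)|10⟩ + (-0.2928 + 0.07133i)|11⟩

C-Rz(4π/5) leaves the control-|0⟩ kets |00⟩, |01⟩ unchanged and applies Rz(4π/5) to qubit 1 on the control-|1⟩ pair (|10⟩, |11⟩).
Rz(4π/5) = [[e^(−iθ/2), 0], [0, e^(iθ/2)]] with e^(±iθ/2) = cos(θ/2) ± i·sin(θ/2); θ = 4π/5, cos(θ/2) ≈ 0.309017, sin(θ/2) ≈ 0.951057.
With a = amp(|10⟩) = -0.942 and b = amp(|11⟩) = (-0.02264 + 0.3005i):
new amp(|10⟩) = (0.309017 - 0.951057i)·a = (-0.2911 + 0.8959i)
new amp(|11⟩) = (0.309017 + 0.951057i)·b = (-0.2928 + 0.07133i)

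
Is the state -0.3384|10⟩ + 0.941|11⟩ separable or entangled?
Separable

Writing the state as a|00⟩ + b|01⟩ + c|10⟩ + d|11⟩, it is a product state iff ad − bc = 0.
Here (a, b, c, d) = (0, 0, -0.3384, 0.941): ad − bc = (0)(0.941) − (0)(-0.3384) = 0, so the state is separable.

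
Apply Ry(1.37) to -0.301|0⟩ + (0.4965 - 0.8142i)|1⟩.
(-0.5472 + 0.5151i)|0⟩ + (0.1941 - 0.6305i)|1⟩

Ry(1.37) = [[cos(θ/2), −sin(θ/2)], [sin(θ/2), cos(θ/2)]]; θ = 1.37, cos(θ/2) ≈ 0.774419, sin(θ/2) ≈ 0.632673.
With a = amp(|0⟩) = -0.301 and b = amp(|1⟩) = (0.4965 - 0.8142i):
new amp(|0⟩) = (0.774419)·a + (-0.632673)·b = (-0.5472 + 0.5151i)
new amp(|1⟩) = (0.632673)·a + (0.774419)·b = (0.1941 - 0.6305i)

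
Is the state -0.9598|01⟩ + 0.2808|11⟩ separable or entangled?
Separable

Writing the state as a|00⟩ + b|01⟩ + c|10⟩ + d|11⟩, it is a product state iff ad − bc = 0.
Here (a, b, c, d) = (0, -0.9598, 0, 0.2808): ad − bc = (0)(0.2808) − (-0.9598)(0) = 0, so the state is separable.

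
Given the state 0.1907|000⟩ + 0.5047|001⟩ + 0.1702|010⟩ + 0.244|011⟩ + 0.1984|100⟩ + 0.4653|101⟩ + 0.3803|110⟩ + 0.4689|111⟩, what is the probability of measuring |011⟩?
0.05954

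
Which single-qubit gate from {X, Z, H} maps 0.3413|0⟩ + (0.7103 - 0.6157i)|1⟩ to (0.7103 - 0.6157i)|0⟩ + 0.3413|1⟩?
X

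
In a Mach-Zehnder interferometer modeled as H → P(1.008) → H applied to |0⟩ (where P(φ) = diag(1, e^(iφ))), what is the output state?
(0.7668 + 0.4229i)|0⟩ + (0.2332 - 0.4229i)|1⟩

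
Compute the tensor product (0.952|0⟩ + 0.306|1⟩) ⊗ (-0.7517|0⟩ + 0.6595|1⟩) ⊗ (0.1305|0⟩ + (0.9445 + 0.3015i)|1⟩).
-0.09339|000⟩ + (-0.6759 - 0.2158i)|001⟩ + 0.08193|010⟩ + (0.593 + 0.1893i)|011⟩ - 0.03002|100⟩ + (-0.2173 - 0.06935i)|101⟩ + 0.02634|110⟩ + (0.1906 + 0.06084i)|111⟩

amp(|b₁b₂…⟩) = product of the factor amplitudes for bits b₁, b₂, …; only kets whose every factor amplitude is nonzero survive.
|000⟩: (0.952)(-0.7517)(0.1305) = -0.09339
|001⟩: (0.952)(-0.7517)(0.9445 + 0.3015i) = (-0.6759 - 0.2158i)
|010⟩: (0.952)(0.6595)(0.1305) = 0.08193
|011⟩: (0.952)(0.6595)(0.9445 + 0.3015i) = (0.593 + 0.1893i)
|100⟩: (0.306)(-0.7517)(0.1305) = -0.03002
|101⟩: (0.306)(-0.7517)(0.9445 + 0.3015i) = (-0.2173 - 0.06935i)
|110⟩: (0.306)(0.6595)(0.1305) = 0.02634
|111⟩: (0.306)(0.6595)(0.9445 + 0.3015i) = (0.1906 + 0.06084i)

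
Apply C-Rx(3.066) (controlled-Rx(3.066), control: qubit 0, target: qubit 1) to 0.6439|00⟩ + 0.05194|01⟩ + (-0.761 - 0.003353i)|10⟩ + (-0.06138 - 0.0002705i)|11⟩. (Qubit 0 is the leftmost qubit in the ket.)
0.6439|00⟩ + 0.05194|01⟩ + (-0.02903 + 0.06121i)|10⟩ + (-0.00567 + 0.7604i)|11⟩

C-Rx(3.066) leaves the control-|0⟩ kets |00⟩, |01⟩ unchanged and applies Rx(3.066) to qubit 1 on the control-|1⟩ pair (|10⟩, |11⟩).
Rx(3.066) = [[cos(θ/2), −i·sin(θ/2)], [−i·sin(θ/2), cos(θ/2)]]; θ = 3.066, cos(θ/2) ≈ 0.0377873, sin(θ/2) ≈ 0.999286.
With a = amp(|10⟩) = (-0.761 - 0.003353i) and b = amp(|11⟩) = (-0.06138 - 0.0002705i):
new amp(|10⟩) = (0.0377873)·a + (-0.999286i)·b = (-0.02903 + 0.06121i)
new amp(|11⟩) = (-0.999286i)·a + (0.0377873)·b = (-0.00567 + 0.7604i)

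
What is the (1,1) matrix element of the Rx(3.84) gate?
-0.3421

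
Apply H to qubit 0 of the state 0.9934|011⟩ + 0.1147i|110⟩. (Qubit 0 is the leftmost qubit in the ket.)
0.08111i|010⟩ + 0.7024|011⟩ - 0.08111i|110⟩ + 0.7024|111⟩

H on qubit 0 mixes each pair of kets that differ only in qubit 0: amplitudes (a, b) of (|…0…⟩, |…1…⟩) become ((a + b)/√2, (a − b)/√2). Kets absent from the input have amplitude 0.
(|010⟩, |110⟩): (a, b) = (0, 0.1147i) → (0.08111i, -0.08111i)
(|011⟩, |111⟩): (a, b) = (0.9934, 0) → (0.7024, 0.7024)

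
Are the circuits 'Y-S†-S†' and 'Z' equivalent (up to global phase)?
No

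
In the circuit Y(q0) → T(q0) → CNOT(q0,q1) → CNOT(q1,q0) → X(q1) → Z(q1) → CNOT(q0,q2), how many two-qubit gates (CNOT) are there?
3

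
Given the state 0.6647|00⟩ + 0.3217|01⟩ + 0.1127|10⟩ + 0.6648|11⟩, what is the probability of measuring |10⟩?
0.0127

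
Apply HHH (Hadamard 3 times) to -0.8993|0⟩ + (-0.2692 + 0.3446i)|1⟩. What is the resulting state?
(-0.8263 + 0.2437i)|0⟩ + (-0.4455 - 0.2437i)|1⟩

H² = I, so H^3 = H: a single Hadamard. With (a, b) = (-0.8993, (-0.2692 + 0.3446i)), H gives ((a + b)/√2, (a − b)/√2) = ((-0.8263 + 0.2437i), (-0.4455 - 0.2437i)).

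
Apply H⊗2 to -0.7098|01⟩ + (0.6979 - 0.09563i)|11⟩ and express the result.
(-0.00595 - 0.04782i)|00⟩ + (0.00595 + 0.04782i)|01⟩ + (-0.7039 + 0.04782i)|10⟩ + (0.7039 - 0.04782i)|11⟩

H⊗2 gives amp(|y⟩) = (1/2) Σ_x (−1)^(x·y) amp(|x⟩), where x·y is the number of positions in which both x and y have a 1.
|00⟩: (-0.7098 + (0.6979 - 0.09563i))/2 = (-0.00595 - 0.04782i)
|01⟩: (0.7098 - (0.6979 - 0.09563i))/2 = (0.00595 + 0.04782i)
|10⟩: (-0.7098 - (0.6979 - 0.09563i))/2 = (-0.7039 + 0.04782i)
|11⟩: (0.7098 + (0.6979 - 0.09563i))/2 = (0.7039 - 0.04782i)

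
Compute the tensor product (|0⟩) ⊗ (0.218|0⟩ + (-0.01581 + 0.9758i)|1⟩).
0.218|00⟩ + (-0.01581 + 0.9758i)|01⟩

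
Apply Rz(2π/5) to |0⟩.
(0.809 - 0.5878i)|0⟩

Rz(2π/5) = [[e^(−iθ/2), 0], [0, e^(iθ/2)]] with e^(±iθ/2) = cos(θ/2) ± i·sin(θ/2); θ = 2π/5, cos(θ/2) ≈ 0.809017, sin(θ/2) ≈ 0.587785.
With a = amp(|0⟩) = 1 and b = amp(|1⟩) = 0:
new amp(|0⟩) = (0.809017 - 0.587785i)·a = (0.809 - 0.5878i)
new amp(|1⟩) = (0.809017 + 0.587785i)·b = 0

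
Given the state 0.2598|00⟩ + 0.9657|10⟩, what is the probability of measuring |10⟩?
0.9326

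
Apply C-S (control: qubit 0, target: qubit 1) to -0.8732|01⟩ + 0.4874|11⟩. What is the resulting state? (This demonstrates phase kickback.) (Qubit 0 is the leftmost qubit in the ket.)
-0.8732|01⟩ + 0.4874i|11⟩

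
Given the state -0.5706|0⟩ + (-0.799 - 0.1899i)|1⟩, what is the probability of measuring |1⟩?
0.6745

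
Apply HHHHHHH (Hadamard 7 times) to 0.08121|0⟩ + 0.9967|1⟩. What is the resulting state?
0.7622|0⟩ - 0.6473|1⟩

H² = I, so H^7 = H: a single Hadamard. With (a, b) = (0.08121, 0.9967), H gives ((a + b)/√2, (a − b)/√2) = (0.7622, -0.6473).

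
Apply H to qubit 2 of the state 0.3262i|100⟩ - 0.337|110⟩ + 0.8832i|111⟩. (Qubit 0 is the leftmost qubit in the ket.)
0.2307i|100⟩ + 0.2307i|101⟩ + (-0.2383 + 0.6245i)|110⟩ + (-0.2383 - 0.6245i)|111⟩

H on qubit 2 mixes each pair of kets that differ only in qubit 2: amplitudes (a, b) of (|…0…⟩, |…1…⟩) become ((a + b)/√2, (a − b)/√2). Kets absent from the input have amplitude 0.
(|100⟩, |101⟩): (a, b) = (0.3262i, 0) → (0.2307i, 0.2307i)
(|110⟩, |111⟩): (a, b) = (-0.337, 0.8832i) → ((-0.2383 + 0.6245i), (-0.2383 - 0.6245i))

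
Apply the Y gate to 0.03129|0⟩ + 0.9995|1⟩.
-0.9995i|0⟩ + 0.03129i|1⟩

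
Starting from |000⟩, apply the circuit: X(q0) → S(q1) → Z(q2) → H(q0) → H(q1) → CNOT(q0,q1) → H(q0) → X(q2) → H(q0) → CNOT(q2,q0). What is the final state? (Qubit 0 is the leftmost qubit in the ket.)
-1/2|001⟩ - 1/2|011⟩ + 1/2|101⟩ + 1/2|111⟩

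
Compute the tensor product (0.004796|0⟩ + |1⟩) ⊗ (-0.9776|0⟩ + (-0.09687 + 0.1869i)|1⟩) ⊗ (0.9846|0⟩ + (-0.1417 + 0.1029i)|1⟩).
-0.004616|000⟩ + (0.0006644 - 0.0004825i)|001⟩ + (-0.0004574 + 0.0008826i)|010⟩ + (-0.0000264 - 0.0001748i)|011⟩ - 0.9625|100⟩ + (0.1385 - 0.1006i)|101⟩ + (-0.09538 + 0.184i)|110⟩ + (-0.005506 - 0.03645i)|111⟩

amp(|b₁b₂…⟩) = product of the factor amplitudes for bits b₁, b₂, …; only kets whose every factor amplitude is nonzero survive.
|000⟩: (0.004796)(-0.9776)(0.9846) = -0.004616
|001⟩: (0.004796)(-0.9776)(-0.1417 + 0.1029i) = (0.0006644 - 0.0004825i)
|010⟩: (0.004796)(-0.09687 + 0.1869i)(0.9846) = (-0.0004574 + 0.0008826i)
|011⟩: (0.004796)(-0.09687 + 0.1869i)(-0.1417 + 0.1029i) = (-0.0000264 - 0.0001748i)
|100⟩: (1)(-0.9776)(0.9846) = -0.9625
|101⟩: (1)(-0.9776)(-0.1417 + 0.1029i) = (0.1385 - 0.1006i)
|110⟩: (1)(-0.09687 + 0.1869i)(0.9846) = (-0.09538 + 0.184i)
|111⟩: (1)(-0.09687 + 0.1869i)(-0.1417 + 0.1029i) = (-0.005506 - 0.03645i)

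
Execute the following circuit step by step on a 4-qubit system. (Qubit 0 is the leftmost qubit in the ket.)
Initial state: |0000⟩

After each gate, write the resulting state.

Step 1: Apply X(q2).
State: |0010⟩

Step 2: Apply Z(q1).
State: |0010⟩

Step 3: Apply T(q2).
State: (1/√2 + (1/√2)i)|0010⟩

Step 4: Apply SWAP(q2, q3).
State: (1/√2 + (1/√2)i)|0001⟩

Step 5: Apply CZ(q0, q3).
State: (1/√2 + (1/√2)i)|0001⟩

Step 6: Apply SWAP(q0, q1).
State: (1/√2 + (1/√2)i)|0001⟩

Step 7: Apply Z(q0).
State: (1/√2 + (1/√2)i)|0001⟩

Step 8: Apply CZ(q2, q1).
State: (1/√2 + (1/√2)i)|0001⟩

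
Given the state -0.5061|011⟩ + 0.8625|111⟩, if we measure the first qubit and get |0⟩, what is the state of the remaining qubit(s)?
-|11⟩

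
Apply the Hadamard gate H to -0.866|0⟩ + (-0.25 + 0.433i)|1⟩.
(-0.7891 + 0.3062i)|0⟩ + (-0.4356 - 0.3062i)|1⟩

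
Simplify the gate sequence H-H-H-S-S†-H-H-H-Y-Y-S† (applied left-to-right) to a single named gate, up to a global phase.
S†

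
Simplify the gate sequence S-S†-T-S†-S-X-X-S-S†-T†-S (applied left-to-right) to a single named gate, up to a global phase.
S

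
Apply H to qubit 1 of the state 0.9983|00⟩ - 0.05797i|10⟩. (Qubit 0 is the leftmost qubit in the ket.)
0.7059|00⟩ + 0.7059|01⟩ - 0.04099i|10⟩ - 0.04099i|11⟩

H on qubit 1 mixes each pair of kets that differ only in qubit 1: amplitudes (a, b) of (|…0…⟩, |…1…⟩) become ((a + b)/√2, (a − b)/√2). Kets absent from the input have amplitude 0.
(|00⟩, |01⟩): (a, b) = (0.9983, 0) → (0.7059, 0.7059)
(|10⟩, |11⟩): (a, b) = (-0.05797i, 0) → (-0.04099i, -0.04099i)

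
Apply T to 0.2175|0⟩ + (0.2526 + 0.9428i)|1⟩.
0.2175|0⟩ + (-0.488 + 0.8453i)|1⟩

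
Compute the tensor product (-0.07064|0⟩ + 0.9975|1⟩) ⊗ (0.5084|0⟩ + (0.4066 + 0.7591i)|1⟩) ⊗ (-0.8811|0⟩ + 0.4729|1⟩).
0.03164|000⟩ - 0.01698|001⟩ + (0.02531 + 0.04725i)|010⟩ + (-0.01358 - 0.02536i)|011⟩ - 0.4468|100⟩ + 0.2398|101⟩ + (-0.3574 - 0.6672i)|110⟩ + (0.1918 + 0.3581i)|111⟩

amp(|b₁b₂…⟩) = product of the factor amplitudes for bits b₁, b₂, …; only kets whose every factor amplitude is nonzero survive.
|000⟩: (-0.07064)(0.5084)(-0.8811) = 0.03164
|001⟩: (-0.07064)(0.5084)(0.4729) = -0.01698
|010⟩: (-0.07064)(0.4066 + 0.7591i)(-0.8811) = (0.02531 + 0.04725i)
|011⟩: (-0.07064)(0.4066 + 0.7591i)(0.4729) = (-0.01358 - 0.02536i)
|100⟩: (0.9975)(0.5084)(-0.8811) = -0.4468
|101⟩: (0.9975)(0.5084)(0.4729) = 0.2398
|110⟩: (0.9975)(0.4066 + 0.7591i)(-0.8811) = (-0.3574 - 0.6672i)
|111⟩: (0.9975)(0.4066 + 0.7591i)(0.4729) = (0.1918 + 0.3581i)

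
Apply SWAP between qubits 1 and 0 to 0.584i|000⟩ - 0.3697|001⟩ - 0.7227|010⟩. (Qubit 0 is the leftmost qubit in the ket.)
0.584i|000⟩ - 0.3697|001⟩ - 0.7227|100⟩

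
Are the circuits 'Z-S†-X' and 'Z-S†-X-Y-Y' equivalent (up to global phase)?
Yes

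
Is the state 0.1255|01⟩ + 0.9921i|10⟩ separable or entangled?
Entangled

Writing the state as a|00⟩ + b|01⟩ + c|10⟩ + d|11⟩, it is a product state iff ad − bc = 0.
Here (a, b, c, d) = (0, 0.1255, 0.9921i, 0): ad − bc = (0)(0) − (0.1255)(0.9921i) = -0.1245i ≠ 0, so the state is entangled.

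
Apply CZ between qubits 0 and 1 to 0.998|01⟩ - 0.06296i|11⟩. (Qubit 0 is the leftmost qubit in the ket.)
0.998|01⟩ + 0.06296i|11⟩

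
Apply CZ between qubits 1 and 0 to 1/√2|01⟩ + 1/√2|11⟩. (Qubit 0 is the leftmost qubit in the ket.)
1/√2|01⟩ - 1/√2|11⟩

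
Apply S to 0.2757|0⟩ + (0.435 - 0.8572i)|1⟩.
0.2757|0⟩ + (0.8572 + 0.435i)|1⟩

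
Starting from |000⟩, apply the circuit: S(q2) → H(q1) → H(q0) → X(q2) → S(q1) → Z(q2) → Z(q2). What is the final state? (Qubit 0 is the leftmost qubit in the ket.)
1/2|001⟩ + (1/2)i|011⟩ + 1/2|101⟩ + (1/2)i|111⟩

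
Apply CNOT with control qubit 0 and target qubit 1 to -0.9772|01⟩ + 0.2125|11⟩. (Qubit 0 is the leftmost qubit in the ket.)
-0.9772|01⟩ + 0.2125|10⟩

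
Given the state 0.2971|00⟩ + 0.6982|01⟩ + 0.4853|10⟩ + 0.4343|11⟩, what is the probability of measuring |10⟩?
0.2355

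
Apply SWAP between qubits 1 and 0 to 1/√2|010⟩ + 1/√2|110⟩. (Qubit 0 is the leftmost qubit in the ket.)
1/√2|100⟩ + 1/√2|110⟩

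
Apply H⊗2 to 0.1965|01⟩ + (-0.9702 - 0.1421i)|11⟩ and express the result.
(-0.3869 - 0.07105i)|00⟩ + (0.3869 + 0.07105i)|01⟩ + (0.5834 + 0.07105i)|10⟩ + (-0.5834 - 0.07105i)|11⟩

H⊗2 gives amp(|y⟩) = (1/2) Σ_x (−1)^(x·y) amp(|x⟩), where x·y is the number of positions in which both x and y have a 1.
|00⟩: (0.1965 + (-0.9702 - 0.1421i))/2 = (-0.3869 - 0.07105i)
|01⟩: (-0.1965 - (-0.9702 - 0.1421i))/2 = (0.3869 + 0.07105i)
|10⟩: (0.1965 - (-0.9702 - 0.1421i))/2 = (0.5834 + 0.07105i)
|11⟩: (-0.1965 + (-0.9702 - 0.1421i))/2 = (-0.5834 - 0.07105i)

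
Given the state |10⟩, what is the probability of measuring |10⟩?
1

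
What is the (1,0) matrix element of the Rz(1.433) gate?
0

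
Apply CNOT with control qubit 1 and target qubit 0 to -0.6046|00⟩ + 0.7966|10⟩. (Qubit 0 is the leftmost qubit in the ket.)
-0.6046|00⟩ + 0.7966|10⟩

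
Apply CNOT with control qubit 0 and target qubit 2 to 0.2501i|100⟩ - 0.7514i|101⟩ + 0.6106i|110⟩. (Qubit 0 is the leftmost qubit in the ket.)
-0.7514i|100⟩ + 0.2501i|101⟩ + 0.6106i|111⟩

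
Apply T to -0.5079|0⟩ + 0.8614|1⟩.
-0.5079|0⟩ + (0.6091 + 0.6091i)|1⟩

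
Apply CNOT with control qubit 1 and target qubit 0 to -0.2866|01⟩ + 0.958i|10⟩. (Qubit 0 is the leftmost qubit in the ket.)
0.958i|10⟩ - 0.2866|11⟩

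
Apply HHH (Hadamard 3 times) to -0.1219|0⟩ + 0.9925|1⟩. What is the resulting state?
0.6156|0⟩ - 0.788|1⟩

H² = I, so H^3 = H: a single Hadamard. With (a, b) = (-0.1219, 0.9925), H gives ((a + b)/√2, (a − b)/√2) = (0.6156, -0.788).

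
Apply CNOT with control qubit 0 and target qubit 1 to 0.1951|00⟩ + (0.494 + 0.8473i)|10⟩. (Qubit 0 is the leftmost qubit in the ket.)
0.1951|00⟩ + (0.494 + 0.8473i)|11⟩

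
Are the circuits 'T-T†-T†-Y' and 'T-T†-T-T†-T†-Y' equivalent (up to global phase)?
Yes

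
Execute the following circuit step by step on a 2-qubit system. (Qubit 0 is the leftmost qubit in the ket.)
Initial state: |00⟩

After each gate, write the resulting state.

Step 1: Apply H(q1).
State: 1/√2|00⟩ + 1/√2|01⟩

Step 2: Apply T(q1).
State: 1/√2|00⟩ + (1/2 + (1/2)i)|01⟩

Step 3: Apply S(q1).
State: 1/√2|00⟩ + (-1/2 + (1/2)i)|01⟩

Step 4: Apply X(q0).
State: 1/√2|10⟩ + (-1/2 + (1/2)i)|11⟩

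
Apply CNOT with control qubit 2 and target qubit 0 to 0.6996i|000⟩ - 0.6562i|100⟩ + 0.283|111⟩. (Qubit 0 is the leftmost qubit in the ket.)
0.6996i|000⟩ + 0.283|011⟩ - 0.6562i|100⟩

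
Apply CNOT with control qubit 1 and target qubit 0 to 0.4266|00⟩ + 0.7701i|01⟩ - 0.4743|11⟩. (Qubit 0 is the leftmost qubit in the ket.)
0.4266|00⟩ - 0.4743|01⟩ + 0.7701i|11⟩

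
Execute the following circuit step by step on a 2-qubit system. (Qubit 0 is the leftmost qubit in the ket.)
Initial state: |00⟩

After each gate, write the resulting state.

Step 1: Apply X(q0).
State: |10⟩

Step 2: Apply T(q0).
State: (1/√2 + (1/√2)i)|10⟩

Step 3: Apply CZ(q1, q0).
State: (1/√2 + (1/√2)i)|10⟩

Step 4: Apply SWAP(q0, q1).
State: (1/√2 + (1/√2)i)|01⟩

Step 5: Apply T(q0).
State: (1/√2 + (1/√2)i)|01⟩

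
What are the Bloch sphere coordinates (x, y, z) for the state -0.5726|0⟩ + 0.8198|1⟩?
(-0.9388, 0, -0.3442)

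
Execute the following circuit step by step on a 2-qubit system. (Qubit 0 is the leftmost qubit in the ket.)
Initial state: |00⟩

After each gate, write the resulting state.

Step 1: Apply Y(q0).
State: i|10⟩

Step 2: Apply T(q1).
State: i|10⟩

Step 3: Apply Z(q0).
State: -i|10⟩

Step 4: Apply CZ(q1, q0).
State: -i|10⟩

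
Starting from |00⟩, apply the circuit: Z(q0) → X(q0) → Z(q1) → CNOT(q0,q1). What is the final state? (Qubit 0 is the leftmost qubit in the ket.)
|11⟩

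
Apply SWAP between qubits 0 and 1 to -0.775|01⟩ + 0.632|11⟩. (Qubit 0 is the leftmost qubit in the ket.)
-0.775|10⟩ + 0.632|11⟩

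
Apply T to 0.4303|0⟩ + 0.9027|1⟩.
0.4303|0⟩ + (0.6383 + 0.6383i)|1⟩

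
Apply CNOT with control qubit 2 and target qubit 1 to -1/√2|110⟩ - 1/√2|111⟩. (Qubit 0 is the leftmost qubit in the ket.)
-1/√2|101⟩ - 1/√2|110⟩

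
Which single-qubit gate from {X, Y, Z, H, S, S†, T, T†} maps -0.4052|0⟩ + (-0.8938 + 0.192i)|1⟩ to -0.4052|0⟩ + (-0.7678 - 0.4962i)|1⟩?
T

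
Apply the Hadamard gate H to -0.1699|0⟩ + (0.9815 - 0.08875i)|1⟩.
(0.5739 - 0.06276i)|0⟩ + (-0.8142 + 0.06276i)|1⟩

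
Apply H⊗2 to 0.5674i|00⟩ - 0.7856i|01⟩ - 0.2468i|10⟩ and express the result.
-0.2325i|00⟩ + 0.5531i|01⟩ + 0.0143i|10⟩ + 0.7999i|11⟩

H⊗2 gives amp(|y⟩) = (1/2) Σ_x (−1)^(x·y) amp(|x⟩), where x·y is the number of positions in which both x and y have a 1.
|00⟩: (0.5674i - 0.7856i - 0.2468i)/2 = -0.2325i
|01⟩: (0.5674i + 0.7856i - 0.2468i)/2 = 0.5531i
|10⟩: (0.5674i - 0.7856i + 0.2468i)/2 = 0.0143i
|11⟩: (0.5674i + 0.7856i + 0.2468i)/2 = 0.7999i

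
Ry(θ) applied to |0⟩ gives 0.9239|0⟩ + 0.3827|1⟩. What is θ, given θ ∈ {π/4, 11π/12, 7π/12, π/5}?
π/4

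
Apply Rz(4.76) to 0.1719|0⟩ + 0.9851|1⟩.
(-0.1244 - 0.1186i)|0⟩ + (-0.713 + 0.6798i)|1⟩

Rz(4.76) = [[e^(−iθ/2), 0], [0, e^(iθ/2)]] with e^(±iθ/2) = cos(θ/2) ± i·sin(θ/2); θ = 4.76, cos(θ/2) ≈ -0.723738, sin(θ/2) ≈ 0.690075.
With a = amp(|0⟩) = 0.1719 and b = amp(|1⟩) = 0.9851:
new amp(|0⟩) = (-0.723738 - 0.690075i)·a = (-0.1244 - 0.1186i)
new amp(|1⟩) = (-0.723738 + 0.690075i)·b = (-0.713 + 0.6798i)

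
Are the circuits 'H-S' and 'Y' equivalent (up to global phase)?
No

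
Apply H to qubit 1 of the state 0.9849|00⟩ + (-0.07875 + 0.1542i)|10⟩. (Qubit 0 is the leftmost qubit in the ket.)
0.6964|00⟩ + 0.6964|01⟩ + (-0.05568 + 0.109i)|10⟩ + (-0.05568 + 0.109i)|11⟩

H on qubit 1 mixes each pair of kets that differ only in qubit 1: amplitudes (a, b) of (|…0…⟩, |…1…⟩) become ((a + b)/√2, (a − b)/√2). Kets absent from the input have amplitude 0.
(|00⟩, |01⟩): (a, b) = (0.9849, 0) → (0.6964, 0.6964)
(|10⟩, |11⟩): (a, b) = ((-0.07875 + 0.1542i), 0) → ((-0.05568 + 0.109i), (-0.05568 + 0.109i))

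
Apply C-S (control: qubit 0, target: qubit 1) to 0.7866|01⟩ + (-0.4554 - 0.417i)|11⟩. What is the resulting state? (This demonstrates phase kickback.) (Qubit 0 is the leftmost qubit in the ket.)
0.7866|01⟩ + (0.417 - 0.4554i)|11⟩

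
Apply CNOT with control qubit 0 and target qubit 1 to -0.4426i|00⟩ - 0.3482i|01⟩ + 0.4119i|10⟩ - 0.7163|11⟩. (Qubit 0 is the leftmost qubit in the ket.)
-0.4426i|00⟩ - 0.3482i|01⟩ - 0.7163|10⟩ + 0.4119i|11⟩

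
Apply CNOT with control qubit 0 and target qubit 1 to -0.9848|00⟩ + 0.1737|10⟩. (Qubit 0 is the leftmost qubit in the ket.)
-0.9848|00⟩ + 0.1737|11⟩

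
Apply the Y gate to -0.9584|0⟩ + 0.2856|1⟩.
-0.2856i|0⟩ - 0.9584i|1⟩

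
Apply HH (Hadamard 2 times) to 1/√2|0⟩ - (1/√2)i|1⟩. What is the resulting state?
1/√2|0⟩ - (1/√2)i|1⟩

H² = I, so an even number of Hadamards cancels: H^2 = I and the state is unchanged.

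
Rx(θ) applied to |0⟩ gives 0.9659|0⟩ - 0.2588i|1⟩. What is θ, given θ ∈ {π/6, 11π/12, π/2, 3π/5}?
π/6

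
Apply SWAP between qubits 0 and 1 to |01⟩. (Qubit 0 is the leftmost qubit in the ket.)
|10⟩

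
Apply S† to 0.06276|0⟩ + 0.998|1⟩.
0.06276|0⟩ - 0.998i|1⟩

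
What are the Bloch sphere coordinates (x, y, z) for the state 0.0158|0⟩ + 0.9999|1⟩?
(0.0316, 0, -0.9996)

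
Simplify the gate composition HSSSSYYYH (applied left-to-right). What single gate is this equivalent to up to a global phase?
Y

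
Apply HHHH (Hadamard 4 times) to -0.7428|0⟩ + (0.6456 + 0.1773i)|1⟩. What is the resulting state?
-0.7428|0⟩ + (0.6456 + 0.1773i)|1⟩

H² = I, so an even number of Hadamards cancels: H^4 = I and the state is unchanged.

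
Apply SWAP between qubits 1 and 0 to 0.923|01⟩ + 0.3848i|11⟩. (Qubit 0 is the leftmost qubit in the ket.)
0.923|10⟩ + 0.3848i|11⟩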